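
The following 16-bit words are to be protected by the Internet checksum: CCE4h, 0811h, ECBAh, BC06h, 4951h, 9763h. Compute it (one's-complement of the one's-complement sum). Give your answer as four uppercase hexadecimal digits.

One's-complement addition (fold any carry out of bit 15 back into bit 0):
  0xCCE4 + 0x0811 = 0x0D4F5
  0xD4F5 + 0xECBA = 0x1C1AF → wrap carry → 0xC1B0
  0xC1B0 + 0xBC06 = 0x17DB6 → wrap carry → 0x7DB7
  0x7DB7 + 0x4951 = 0x0C708
  0xC708 + 0x9763 = 0x15E6B → wrap carry → 0x5E6C
One's-complement sum = 0x5E6C.
Checksum = ~0x5E6C & 0xFFFF = 0xA193.

A193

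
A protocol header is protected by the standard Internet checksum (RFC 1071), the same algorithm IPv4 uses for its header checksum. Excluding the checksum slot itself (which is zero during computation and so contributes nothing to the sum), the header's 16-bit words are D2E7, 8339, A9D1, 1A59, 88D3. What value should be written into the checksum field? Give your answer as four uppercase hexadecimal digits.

One's-complement addition (fold any carry out of bit 15 back into bit 0):
  0xD2E7 + 0x8339 = 0x15620 → wrap carry → 0x5621
  0x5621 + 0xA9D1 = 0x0FFF2
  0xFFF2 + 0x1A59 = 0x11A4B → wrap carry → 0x1A4C
  0x1A4C + 0x88D3 = 0x0A31F
One's-complement sum = 0xA31F.
Checksum = ~0xA31F & 0xFFFF = 0x5CE0.

5CE0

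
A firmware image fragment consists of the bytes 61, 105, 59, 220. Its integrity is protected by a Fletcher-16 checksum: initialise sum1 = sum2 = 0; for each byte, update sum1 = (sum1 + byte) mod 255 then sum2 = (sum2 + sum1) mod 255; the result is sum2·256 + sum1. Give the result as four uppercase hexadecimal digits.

84BE

Running sums (mod 255):
  after byte 0 (61): sum1=61, sum2=61
  after byte 1 (105): sum1=166, sum2=227
  after byte 2 (59): sum1=225, sum2=197
  after byte 3 (220): sum1=190, sum2=132
Checksum = sum2·256 + sum1 = 132·256 + 190 = 33982 = 0x84BE.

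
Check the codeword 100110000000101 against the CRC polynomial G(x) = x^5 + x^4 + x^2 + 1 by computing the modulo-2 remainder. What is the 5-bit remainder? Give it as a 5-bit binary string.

10110

Modulo-2 division of 100110000000101 by 110101:
  pos 0: 100110 XOR 110101 = 010011
  pos 1: 100110 XOR 110101 = 010011
  pos 2: 100110 XOR 110101 = 010011
  pos 3: 100110 XOR 110101 = 010011
  pos 4: 100110 XOR 110101 = 010011
  pos 5: 100110 XOR 110101 = 010011
  pos 6: 100110 XOR 110101 = 010011
  pos 7: 100111 XOR 110101 = 010010
  pos 8: 100100 XOR 110101 = 010001
  pos 9: 100011 XOR 110101 = 010110
Remainder = 10110 (nonzero — an error is detected).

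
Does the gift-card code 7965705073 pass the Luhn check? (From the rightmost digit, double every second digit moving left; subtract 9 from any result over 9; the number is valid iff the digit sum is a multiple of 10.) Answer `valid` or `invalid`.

From the right, keep odd positions and double even positions (subtract 9 from any doubled value over 9):
  doubled (positions 2,4,...): 5 1 5 3 5 → sum 19
  kept (positions 1,3,...): 3 0 0 5 9 → sum 17
Total = 36.
36 mod 10 = 6, so the number is invalid.

invalid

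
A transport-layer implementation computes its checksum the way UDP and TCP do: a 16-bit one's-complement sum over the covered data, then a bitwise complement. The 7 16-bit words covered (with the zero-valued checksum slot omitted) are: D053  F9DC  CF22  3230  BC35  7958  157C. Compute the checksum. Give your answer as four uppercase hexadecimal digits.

One's-complement addition (fold any carry out of bit 15 back into bit 0):
  0xD053 + 0xF9DC = 0x1CA2F → wrap carry → 0xCA30
  0xCA30 + 0xCF22 = 0x19952 → wrap carry → 0x9953
  0x9953 + 0x3230 = 0x0CB83
  0xCB83 + 0xBC35 = 0x187B8 → wrap carry → 0x87B9
  0x87B9 + 0x7958 = 0x10111 → wrap carry → 0x0112
  0x0112 + 0x157C = 0x0168E
One's-complement sum = 0x168E.
Checksum = ~0x168E & 0xFFFF = 0xE971.

E971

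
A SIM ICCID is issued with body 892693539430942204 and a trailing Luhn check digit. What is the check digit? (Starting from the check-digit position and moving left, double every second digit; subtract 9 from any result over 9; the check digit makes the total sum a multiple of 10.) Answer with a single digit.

1

Partial digits right→left: 4 0 2 2 4 9 0 3 4 9 3 5 3 9 6 2 9 8
Double every second digit counting from the check-digit position (so the 1st, 3rd, 5th, ... of the partial from the right).
  doubled (with −9 where >9): 8 4 8 0 8 6 6 3 9 → sum 52
  kept as-is: 0 2 9 3 9 5 9 2 8 → sum 47
Total = 52 + 47 = 99.
Check digit = (10 − (99 mod 10)) mod 10 = 1.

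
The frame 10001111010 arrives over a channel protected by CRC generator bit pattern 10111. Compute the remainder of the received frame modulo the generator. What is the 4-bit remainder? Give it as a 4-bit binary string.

0000

Modulo-2 division of 10001111010 by 10111:
  pos 0: 10001 XOR 10111 = 00110
  pos 2: 11011 XOR 10111 = 01100
  pos 3: 11001 XOR 10111 = 01110
  pos 4: 11100 XOR 10111 = 01011
  pos 5: 10111 XOR 10111 = 00000
Remainder = 0000 (zero — the frame passes the CRC check).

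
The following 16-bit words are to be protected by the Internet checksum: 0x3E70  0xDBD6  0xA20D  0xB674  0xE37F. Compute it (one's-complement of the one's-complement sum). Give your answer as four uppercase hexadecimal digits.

One's-complement addition (fold any carry out of bit 15 back into bit 0):
  0x3E70 + 0xDBD6 = 0x11A46 → wrap carry → 0x1A47
  0x1A47 + 0xA20D = 0x0BC54
  0xBC54 + 0xB674 = 0x172C8 → wrap carry → 0x72C9
  0x72C9 + 0xE37F = 0x15648 → wrap carry → 0x5649
One's-complement sum = 0x5649.
Checksum = ~0x5649 & 0xFFFF = 0xA9B6.

A9B6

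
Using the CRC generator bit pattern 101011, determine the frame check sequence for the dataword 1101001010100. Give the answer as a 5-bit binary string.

00101

Append 5 zeros: 110100101010000000. Divide by 101011 (XOR where the leading bit is 1):
  pos 0: 110100 XOR 101011 = 011111
  pos 1: 111111 XOR 101011 = 010100
  pos 2: 101000 XOR 101011 = 000011
  pos 6: 111010 XOR 101011 = 010001
  pos 7: 100010 XOR 101011 = 001001
  pos 9: 100100 XOR 101011 = 001111
  pos 11: 111100 XOR 101011 = 010111
  pos 12: 101110 XOR 101011 = 000101
Remainder (last 5 bits) = 00101. This is the CRC / FCS.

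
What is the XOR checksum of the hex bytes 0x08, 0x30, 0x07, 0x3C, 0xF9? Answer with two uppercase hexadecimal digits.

XOR the bytes together:
  start with 0x08
  0x08 ⊕ 0x30 = 0x38
  0x38 ⊕ 0x07 = 0x3F
  0x3F ⊕ 0x3C = 0x03
  0x03 ⊕ 0xF9 = 0xFA

FA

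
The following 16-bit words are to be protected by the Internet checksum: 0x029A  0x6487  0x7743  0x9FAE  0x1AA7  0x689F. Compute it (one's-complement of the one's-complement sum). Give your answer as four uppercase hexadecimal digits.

One's-complement addition (fold any carry out of bit 15 back into bit 0):
  0x029A + 0x6487 = 0x06721
  0x6721 + 0x7743 = 0x0DE64
  0xDE64 + 0x9FAE = 0x17E12 → wrap carry → 0x7E13
  0x7E13 + 0x1AA7 = 0x098BA
  0x98BA + 0x689F = 0x10159 → wrap carry → 0x015A
One's-complement sum = 0x015A.
Checksum = ~0x015A & 0xFFFF = 0xFEA5.

FEA5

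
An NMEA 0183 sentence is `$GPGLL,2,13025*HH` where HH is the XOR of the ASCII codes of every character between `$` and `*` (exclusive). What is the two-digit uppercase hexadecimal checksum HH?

XOR the ASCII codes of the payload characters:
  'G' = 0x47 → acc = 0x47
  'P' = 0x50 → acc = 0x17
  'G' = 0x47 → acc = 0x50
  'L' = 0x4C → acc = 0x1C
  'L' = 0x4C → acc = 0x50
  ',' = 0x2C → acc = 0x7C
  '2' = 0x32 → acc = 0x4E
  ',' = 0x2C → acc = 0x62
  '1' = 0x31 → acc = 0x53
  '3' = 0x33 → acc = 0x60
  '0' = 0x30 → acc = 0x50
  '2' = 0x32 → acc = 0x62
  '5' = 0x35 → acc = 0x57
Checksum = 0x57.

57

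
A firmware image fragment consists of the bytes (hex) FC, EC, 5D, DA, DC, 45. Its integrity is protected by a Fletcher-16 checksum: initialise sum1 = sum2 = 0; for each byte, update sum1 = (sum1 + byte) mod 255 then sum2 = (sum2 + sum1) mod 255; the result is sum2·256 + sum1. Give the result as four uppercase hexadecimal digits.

Running sums (mod 255):
  after byte 0 (FC): sum1=252, sum2=252
  after byte 1 (EC): sum1=233, sum2=230
  after byte 2 (5D): sum1=71, sum2=46
  after byte 3 (DA): sum1=34, sum2=80
  after byte 4 (DC): sum1=254, sum2=79
  after byte 5 (45): sum1=68, sum2=147
Checksum = sum2·256 + sum1 = 147·256 + 68 = 37700 = 0x9344.

9344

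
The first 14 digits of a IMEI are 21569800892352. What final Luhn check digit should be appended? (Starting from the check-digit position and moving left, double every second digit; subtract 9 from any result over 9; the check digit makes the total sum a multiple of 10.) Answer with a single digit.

8

Partial digits right→left: 2 5 3 2 9 8 0 0 8 9 6 5 1 2
Double every second digit counting from the check-digit position (so the 1st, 3rd, 5th, ... of the partial from the right).
  doubled (with −9 where >9): 4 6 9 0 7 3 2 → sum 31
  kept as-is: 5 2 8 0 9 5 2 → sum 31
Total = 31 + 31 = 62.
Check digit = (10 − (62 mod 10)) mod 10 = 8.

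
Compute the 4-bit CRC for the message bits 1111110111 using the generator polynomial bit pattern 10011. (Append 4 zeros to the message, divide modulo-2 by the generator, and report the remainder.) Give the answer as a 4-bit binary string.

Append 4 zeros: 11111101110000. Divide by 10011 (XOR where the leading bit is 1):
  pos 0: 11111 XOR 10011 = 01100
  pos 1: 11001 XOR 10011 = 01010
  pos 2: 10100 XOR 10011 = 00111
  pos 4: 11111 XOR 10011 = 01100
  pos 5: 11001 XOR 10011 = 01010
  pos 6: 10100 XOR 10011 = 00111
  pos 8: 11100 XOR 10011 = 01111
  pos 9: 11110 XOR 10011 = 01101
Remainder (last 4 bits) = 1101. This is the CRC / FCS.

1101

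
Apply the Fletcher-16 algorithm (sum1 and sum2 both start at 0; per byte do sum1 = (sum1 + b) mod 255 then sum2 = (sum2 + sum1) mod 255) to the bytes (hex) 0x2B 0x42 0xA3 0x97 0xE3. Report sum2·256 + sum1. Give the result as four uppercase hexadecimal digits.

Running sums (mod 255):
  after byte 0 (0x2B): sum1=43, sum2=43
  after byte 1 (0x42): sum1=109, sum2=152
  after byte 2 (0xA3): sum1=17, sum2=169
  after byte 3 (0x97): sum1=168, sum2=82
  after byte 4 (0xE3): sum1=140, sum2=222
Checksum = sum2·256 + sum1 = 222·256 + 140 = 56972 = 0xDE8C.

DE8C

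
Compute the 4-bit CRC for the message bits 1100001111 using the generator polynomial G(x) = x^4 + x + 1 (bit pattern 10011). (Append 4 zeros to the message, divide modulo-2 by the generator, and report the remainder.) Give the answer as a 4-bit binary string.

0000

Append 4 zeros: 11000011110000. Divide by 10011 (XOR where the leading bit is 1):
  pos 0: 11000 XOR 10011 = 01011
  pos 1: 10110 XOR 10011 = 00101
  pos 3: 10111 XOR 10011 = 00100
  pos 5: 10011 XOR 10011 = 00000
Remainder (last 4 bits) = 0000. This is the CRC / FCS.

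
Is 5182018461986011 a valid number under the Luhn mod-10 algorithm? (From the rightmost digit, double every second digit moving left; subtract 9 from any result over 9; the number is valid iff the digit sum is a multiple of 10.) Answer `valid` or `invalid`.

valid

From the right, keep odd positions and double even positions (subtract 9 from any doubled value over 9):
  doubled (positions 2,4,...): 2 3 9 3 7 0 7 1 → sum 32
  kept (positions 1,3,...): 1 0 8 1 4 1 2 1 → sum 18
Total = 50.
50 mod 10 = 0, so the number is valid.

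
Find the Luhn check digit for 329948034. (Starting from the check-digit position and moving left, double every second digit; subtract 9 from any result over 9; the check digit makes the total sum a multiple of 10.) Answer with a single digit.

7

Partial digits right→left: 4 3 0 8 4 9 9 2 3
Double every second digit counting from the check-digit position (so the 1st, 3rd, 5th, ... of the partial from the right).
  doubled (with −9 where >9): 8 0 8 9 6 → sum 31
  kept as-is: 3 8 9 2 → sum 22
Total = 31 + 22 = 53.
Check digit = (10 − (53 mod 10)) mod 10 = 7.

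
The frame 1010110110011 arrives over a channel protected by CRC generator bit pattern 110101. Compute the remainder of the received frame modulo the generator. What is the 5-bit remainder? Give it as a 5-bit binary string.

00000

Modulo-2 division of 1010110110011 by 110101:
  pos 0: 101011 XOR 110101 = 011110
  pos 1: 111100 XOR 110101 = 001001
  pos 3: 100111 XOR 110101 = 010010
  pos 4: 100100 XOR 110101 = 010001
  pos 5: 100010 XOR 110101 = 010111
  pos 6: 101111 XOR 110101 = 011010
  pos 7: 110101 XOR 110101 = 000000
Remainder = 00000 (zero — the frame passes the CRC check).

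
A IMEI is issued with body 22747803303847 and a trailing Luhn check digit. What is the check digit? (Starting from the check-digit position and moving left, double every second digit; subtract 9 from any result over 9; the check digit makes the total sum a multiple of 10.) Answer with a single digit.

7

Partial digits right→left: 7 4 8 3 0 3 3 0 8 7 4 7 2 2
Double every second digit counting from the check-digit position (so the 1st, 3rd, 5th, ... of the partial from the right).
  doubled (with −9 where >9): 5 7 0 6 7 8 4 → sum 37
  kept as-is: 4 3 3 0 7 7 2 → sum 26
Total = 37 + 26 = 63.
Check digit = (10 − (63 mod 10)) mod 10 = 7.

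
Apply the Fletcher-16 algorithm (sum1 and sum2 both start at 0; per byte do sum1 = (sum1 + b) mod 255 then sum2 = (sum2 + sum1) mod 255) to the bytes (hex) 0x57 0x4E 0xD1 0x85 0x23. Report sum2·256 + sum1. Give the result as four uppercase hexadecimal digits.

9120

Running sums (mod 255):
  after byte 0 (0x57): sum1=87, sum2=87
  after byte 1 (0x4E): sum1=165, sum2=252
  after byte 2 (0xD1): sum1=119, sum2=116
  after byte 3 (0x85): sum1=252, sum2=113
  after byte 4 (0x23): sum1=32, sum2=145
Checksum = sum2·256 + sum1 = 145·256 + 32 = 37152 = 0x9120.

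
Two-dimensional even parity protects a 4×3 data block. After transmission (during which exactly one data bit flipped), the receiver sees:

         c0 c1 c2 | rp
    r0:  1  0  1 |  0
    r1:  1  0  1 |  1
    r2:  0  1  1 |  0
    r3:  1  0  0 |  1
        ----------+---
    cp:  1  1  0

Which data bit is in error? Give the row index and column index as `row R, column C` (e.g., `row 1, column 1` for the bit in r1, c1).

Recompute each row's even parity and compare to rp:
  r0: data parity 0, sent rp 0 → ok
  r1: data parity 0, sent rp 1 → mismatch
  r2: data parity 0, sent rp 0 → ok
  r3: data parity 1, sent rp 1 → ok
Recompute each column's even parity and compare to cp:
  c0: data parity 1, sent cp 1 → ok
  c1: data parity 1, sent cp 1 → ok
  c2: data parity 1, sent cp 0 → mismatch
Exactly one row (r1) and one column (c2) fail → the flipped bit is at their intersection.

row 1, column 2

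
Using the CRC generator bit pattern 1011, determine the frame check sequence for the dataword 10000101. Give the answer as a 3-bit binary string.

Append 3 zeros: 10000101000. Divide by 1011 (XOR where the leading bit is 1):
  pos 0: 1000 XOR 1011 = 0011
  pos 2: 1101 XOR 1011 = 0110
  pos 3: 1100 XOR 1011 = 0111
  pos 4: 1111 XOR 1011 = 0100
  pos 5: 1000 XOR 1011 = 0011
  pos 7: 1100 XOR 1011 = 0111
Remainder (last 3 bits) = 111. This is the CRC / FCS.

111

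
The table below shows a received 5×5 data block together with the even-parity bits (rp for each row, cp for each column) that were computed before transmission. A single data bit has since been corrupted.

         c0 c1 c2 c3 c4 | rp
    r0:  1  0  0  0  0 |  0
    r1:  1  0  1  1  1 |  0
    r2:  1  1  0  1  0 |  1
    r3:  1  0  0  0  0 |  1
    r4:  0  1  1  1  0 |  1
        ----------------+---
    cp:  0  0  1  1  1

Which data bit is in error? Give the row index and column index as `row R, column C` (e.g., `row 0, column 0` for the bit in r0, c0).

Recompute each row's even parity and compare to rp:
  r0: data parity 1, sent rp 0 → mismatch
  r1: data parity 0, sent rp 0 → ok
  r2: data parity 1, sent rp 1 → ok
  r3: data parity 1, sent rp 1 → ok
  r4: data parity 1, sent rp 1 → ok
Recompute each column's even parity and compare to cp:
  c0: data parity 0, sent cp 0 → ok
  c1: data parity 0, sent cp 0 → ok
  c2: data parity 0, sent cp 1 → mismatch
  c3: data parity 1, sent cp 1 → ok
  c4: data parity 1, sent cp 1 → ok
Exactly one row (r0) and one column (c2) fail → the flipped bit is at their intersection.

row 0, column 2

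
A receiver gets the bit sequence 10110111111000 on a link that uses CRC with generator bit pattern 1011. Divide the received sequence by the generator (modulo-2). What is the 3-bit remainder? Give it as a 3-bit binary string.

Modulo-2 division of 10110111111000 by 1011:
  pos 0: 1011 XOR 1011 = 0000
  pos 5: 1111 XOR 1011 = 0100
  pos 6: 1001 XOR 1011 = 0010
  pos 8: 1010 XOR 1011 = 0001
Remainder = 100 (nonzero — an error is detected).

100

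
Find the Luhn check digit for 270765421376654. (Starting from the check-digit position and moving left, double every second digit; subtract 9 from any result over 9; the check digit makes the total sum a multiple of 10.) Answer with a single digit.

2

Partial digits right→left: 4 5 6 6 7 3 1 2 4 5 6 7 0 7 2
Double every second digit counting from the check-digit position (so the 1st, 3rd, 5th, ... of the partial from the right).
  doubled (with −9 where >9): 8 3 5 2 8 3 0 4 → sum 33
  kept as-is: 5 6 3 2 5 7 7 → sum 35
Total = 33 + 35 = 68.
Check digit = (10 − (68 mod 10)) mod 10 = 2.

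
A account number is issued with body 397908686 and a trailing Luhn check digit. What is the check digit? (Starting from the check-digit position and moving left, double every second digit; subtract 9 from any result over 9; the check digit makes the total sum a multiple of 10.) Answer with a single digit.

Partial digits right→left: 6 8 6 8 0 9 7 9 3
Double every second digit counting from the check-digit position (so the 1st, 3rd, 5th, ... of the partial from the right).
  doubled (with −9 where >9): 3 3 0 5 6 → sum 17
  kept as-is: 8 8 9 9 → sum 34
Total = 17 + 34 = 51.
Check digit = (10 − (51 mod 10)) mod 10 = 9.

9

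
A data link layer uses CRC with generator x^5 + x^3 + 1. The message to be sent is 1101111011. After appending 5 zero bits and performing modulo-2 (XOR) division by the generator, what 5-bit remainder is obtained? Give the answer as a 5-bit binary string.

10110

Append 5 zeros: 110111101100000. Divide by 101001 (XOR where the leading bit is 1):
  pos 0: 110111 XOR 101001 = 011110
  pos 1: 111101 XOR 101001 = 010100
  pos 2: 101000 XOR 101001 = 000001
  pos 7: 111000 XOR 101001 = 010001
  pos 8: 100010 XOR 101001 = 001011
Remainder (last 5 bits) = 10110. This is the CRC / FCS.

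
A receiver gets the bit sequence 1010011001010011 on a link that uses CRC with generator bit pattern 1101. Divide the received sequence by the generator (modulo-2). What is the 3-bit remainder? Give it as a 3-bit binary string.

Modulo-2 division of 1010011001010011 by 1101:
  pos 0: 1010 XOR 1101 = 0111
  pos 1: 1110 XOR 1101 = 0011
  pos 3: 1111 XOR 1101 = 0010
  pos 5: 1000 XOR 1101 = 0101
  pos 6: 1011 XOR 1101 = 0110
  pos 7: 1100 XOR 1101 = 0001
  pos 10: 1100 XOR 1101 = 0001
Remainder = 111 (nonzero — an error is detected).

111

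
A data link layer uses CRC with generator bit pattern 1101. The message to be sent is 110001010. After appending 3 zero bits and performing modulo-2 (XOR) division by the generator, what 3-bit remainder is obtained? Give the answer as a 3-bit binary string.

011

Append 3 zeros: 110001010000. Divide by 1101 (XOR where the leading bit is 1):
  pos 0: 1100 XOR 1101 = 0001
  pos 3: 1010 XOR 1101 = 0111
  pos 4: 1111 XOR 1101 = 0010
  pos 6: 1000 XOR 1101 = 0101
  pos 7: 1010 XOR 1101 = 0111
  pos 8: 1110 XOR 1101 = 0011
Remainder (last 3 bits) = 011. This is the CRC / FCS.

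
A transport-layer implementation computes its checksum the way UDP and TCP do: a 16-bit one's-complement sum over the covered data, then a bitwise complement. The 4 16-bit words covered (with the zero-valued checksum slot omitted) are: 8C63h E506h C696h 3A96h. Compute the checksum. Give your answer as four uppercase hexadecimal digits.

One's-complement addition (fold any carry out of bit 15 back into bit 0):
  0x8C63 + 0xE506 = 0x17169 → wrap carry → 0x716A
  0x716A + 0xC696 = 0x13800 → wrap carry → 0x3801
  0x3801 + 0x3A96 = 0x07297
One's-complement sum = 0x7297.
Checksum = ~0x7297 & 0xFFFF = 0x8D68.

8D68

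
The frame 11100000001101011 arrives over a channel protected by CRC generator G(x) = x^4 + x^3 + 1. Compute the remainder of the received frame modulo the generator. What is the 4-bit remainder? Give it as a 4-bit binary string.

Modulo-2 division of 11100000001101011 by 11001:
  pos 0: 11100 XOR 11001 = 00101
  pos 2: 10100 XOR 11001 = 01101
  pos 3: 11010 XOR 11001 = 00011
  pos 6: 11001 XOR 11001 = 00000
  pos 11: 10101 XOR 11001 = 01100
  pos 12: 11001 XOR 11001 = 00000
Remainder = 0000 (zero — the frame passes the CRC check).

0000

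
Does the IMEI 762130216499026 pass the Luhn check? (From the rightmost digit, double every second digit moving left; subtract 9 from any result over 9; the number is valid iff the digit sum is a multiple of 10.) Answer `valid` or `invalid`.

From the right, keep odd positions and double even positions (subtract 9 from any doubled value over 9):
  doubled (positions 2,4,...): 4 9 8 2 0 2 3 → sum 28
  kept (positions 1,3,...): 6 0 9 6 2 3 2 7 → sum 35
Total = 63.
63 mod 10 = 3, so the number is invalid.

invalid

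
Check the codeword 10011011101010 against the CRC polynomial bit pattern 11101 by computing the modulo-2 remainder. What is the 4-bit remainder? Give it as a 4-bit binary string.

0000

Modulo-2 division of 10011011101010 by 11101:
  pos 0: 10011 XOR 11101 = 01110
  pos 1: 11100 XOR 11101 = 00001
  pos 5: 11110 XOR 11101 = 00011
  pos 8: 11101 XOR 11101 = 00000
Remainder = 0000 (zero — the frame passes the CRC check).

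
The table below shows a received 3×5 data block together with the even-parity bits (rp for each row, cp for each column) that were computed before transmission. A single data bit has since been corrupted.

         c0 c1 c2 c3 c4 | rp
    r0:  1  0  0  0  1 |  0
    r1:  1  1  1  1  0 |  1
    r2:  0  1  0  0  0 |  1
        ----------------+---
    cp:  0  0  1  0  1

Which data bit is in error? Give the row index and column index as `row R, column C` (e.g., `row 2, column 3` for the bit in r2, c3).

row 1, column 3

Recompute each row's even parity and compare to rp:
  r0: data parity 0, sent rp 0 → ok
  r1: data parity 0, sent rp 1 → mismatch
  r2: data parity 1, sent rp 1 → ok
Recompute each column's even parity and compare to cp:
  c0: data parity 0, sent cp 0 → ok
  c1: data parity 0, sent cp 0 → ok
  c2: data parity 1, sent cp 1 → ok
  c3: data parity 1, sent cp 0 → mismatch
  c4: data parity 1, sent cp 1 → ok
Exactly one row (r1) and one column (c3) fail → the flipped bit is at their intersection.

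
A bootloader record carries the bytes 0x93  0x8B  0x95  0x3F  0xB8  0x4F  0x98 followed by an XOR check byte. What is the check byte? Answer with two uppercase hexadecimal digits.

DD

XOR the bytes together:
  start with 0x93
  0x93 ⊕ 0x8B = 0x18
  0x18 ⊕ 0x95 = 0x8D
  0x8D ⊕ 0x3F = 0xB2
  0xB2 ⊕ 0xB8 = 0x0A
  0x0A ⊕ 0x4F = 0x45
  0x45 ⊕ 0x98 = 0xDD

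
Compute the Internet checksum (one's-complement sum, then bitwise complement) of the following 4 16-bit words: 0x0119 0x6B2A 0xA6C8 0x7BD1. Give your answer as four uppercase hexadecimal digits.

7122

One's-complement addition (fold any carry out of bit 15 back into bit 0):
  0x0119 + 0x6B2A = 0x06C43
  0x6C43 + 0xA6C8 = 0x1130B → wrap carry → 0x130C
  0x130C + 0x7BD1 = 0x08EDD
One's-complement sum = 0x8EDD.
Checksum = ~0x8EDD & 0xFFFF = 0x7122.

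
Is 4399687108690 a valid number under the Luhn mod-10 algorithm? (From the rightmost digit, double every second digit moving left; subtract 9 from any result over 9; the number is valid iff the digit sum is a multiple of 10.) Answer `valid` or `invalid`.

From the right, keep odd positions and double even positions (subtract 9 from any doubled value over 9):
  doubled (positions 2,4,...): 9 7 2 7 9 6 → sum 40
  kept (positions 1,3,...): 0 6 0 7 6 9 4 → sum 32
Total = 72.
72 mod 10 = 2, so the number is invalid.

invalid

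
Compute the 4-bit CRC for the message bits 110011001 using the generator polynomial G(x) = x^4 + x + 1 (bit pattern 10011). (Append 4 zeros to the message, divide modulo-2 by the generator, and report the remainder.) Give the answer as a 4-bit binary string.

1100

Append 4 zeros: 1100110010000. Divide by 10011 (XOR where the leading bit is 1):
  pos 0: 11001 XOR 10011 = 01010
  pos 1: 10101 XOR 10011 = 00110
  pos 3: 11000 XOR 10011 = 01011
  pos 4: 10111 XOR 10011 = 00100
  pos 6: 10000 XOR 10011 = 00011
Remainder (last 4 bits) = 1100. This is the CRC / FCS.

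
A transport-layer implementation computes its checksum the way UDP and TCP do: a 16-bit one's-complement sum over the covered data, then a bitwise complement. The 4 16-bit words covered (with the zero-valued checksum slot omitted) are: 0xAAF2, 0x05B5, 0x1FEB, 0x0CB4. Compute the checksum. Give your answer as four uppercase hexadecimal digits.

One's-complement addition (fold any carry out of bit 15 back into bit 0):
  0xAAF2 + 0x05B5 = 0x0B0A7
  0xB0A7 + 0x1FEB = 0x0D092
  0xD092 + 0x0CB4 = 0x0DD46
One's-complement sum = 0xDD46.
Checksum = ~0xDD46 & 0xFFFF = 0x22B9.

22B9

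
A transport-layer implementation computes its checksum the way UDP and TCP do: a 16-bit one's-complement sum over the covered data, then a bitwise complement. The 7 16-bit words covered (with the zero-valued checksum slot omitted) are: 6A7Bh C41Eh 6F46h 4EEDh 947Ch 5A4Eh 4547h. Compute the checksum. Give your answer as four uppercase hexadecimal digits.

DF1F

One's-complement addition (fold any carry out of bit 15 back into bit 0):
  0x6A7B + 0xC41E = 0x12E99 → wrap carry → 0x2E9A
  0x2E9A + 0x6F46 = 0x09DE0
  0x9DE0 + 0x4EED = 0x0ECCD
  0xECCD + 0x947C = 0x18149 → wrap carry → 0x814A
  0x814A + 0x5A4E = 0x0DB98
  0xDB98 + 0x4547 = 0x120DF → wrap carry → 0x20E0
One's-complement sum = 0x20E0.
Checksum = ~0x20E0 & 0xFFFF = 0xDF1F.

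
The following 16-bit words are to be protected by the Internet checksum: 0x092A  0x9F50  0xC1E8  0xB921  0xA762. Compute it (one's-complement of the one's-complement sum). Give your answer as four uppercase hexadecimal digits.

3518

One's-complement addition (fold any carry out of bit 15 back into bit 0):
  0x092A + 0x9F50 = 0x0A87A
  0xA87A + 0xC1E8 = 0x16A62 → wrap carry → 0x6A63
  0x6A63 + 0xB921 = 0x12384 → wrap carry → 0x2385
  0x2385 + 0xA762 = 0x0CAE7
One's-complement sum = 0xCAE7.
Checksum = ~0xCAE7 & 0xFFFF = 0x3518.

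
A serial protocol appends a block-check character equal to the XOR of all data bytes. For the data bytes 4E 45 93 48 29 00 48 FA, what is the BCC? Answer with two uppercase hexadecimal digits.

XOR the bytes together:
  start with 0x4E
  0x4E ⊕ 0x45 = 0x0B
  0x0B ⊕ 0x93 = 0x98
  0x98 ⊕ 0x48 = 0xD0
  0xD0 ⊕ 0x29 = 0xF9
  0xF9 ⊕ 0x00 = 0xF9
  0xF9 ⊕ 0x48 = 0xB1
  0xB1 ⊕ 0xFA = 0x4B

4B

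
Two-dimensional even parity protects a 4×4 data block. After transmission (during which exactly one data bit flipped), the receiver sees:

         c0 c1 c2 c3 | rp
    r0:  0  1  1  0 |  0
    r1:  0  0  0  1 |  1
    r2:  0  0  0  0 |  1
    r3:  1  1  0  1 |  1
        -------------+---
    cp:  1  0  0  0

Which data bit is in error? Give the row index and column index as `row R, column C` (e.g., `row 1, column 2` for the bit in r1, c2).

Recompute each row's even parity and compare to rp:
  r0: data parity 0, sent rp 0 → ok
  r1: data parity 1, sent rp 1 → ok
  r2: data parity 0, sent rp 1 → mismatch
  r3: data parity 1, sent rp 1 → ok
Recompute each column's even parity and compare to cp:
  c0: data parity 1, sent cp 1 → ok
  c1: data parity 0, sent cp 0 → ok
  c2: data parity 1, sent cp 0 → mismatch
  c3: data parity 0, sent cp 0 → ok
Exactly one row (r2) and one column (c2) fail → the flipped bit is at their intersection.

row 2, column 2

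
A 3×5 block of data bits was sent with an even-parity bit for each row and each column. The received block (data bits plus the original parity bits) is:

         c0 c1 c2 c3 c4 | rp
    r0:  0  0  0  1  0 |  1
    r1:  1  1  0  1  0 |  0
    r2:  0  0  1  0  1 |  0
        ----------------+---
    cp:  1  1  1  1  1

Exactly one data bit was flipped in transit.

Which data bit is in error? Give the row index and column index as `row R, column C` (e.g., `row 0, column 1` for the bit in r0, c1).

row 1, column 3

Recompute each row's even parity and compare to rp:
  r0: data parity 1, sent rp 1 → ok
  r1: data parity 1, sent rp 0 → mismatch
  r2: data parity 0, sent rp 0 → ok
Recompute each column's even parity and compare to cp:
  c0: data parity 1, sent cp 1 → ok
  c1: data parity 1, sent cp 1 → ok
  c2: data parity 1, sent cp 1 → ok
  c3: data parity 0, sent cp 1 → mismatch
  c4: data parity 1, sent cp 1 → ok
Exactly one row (r1) and one column (c3) fail → the flipped bit is at their intersection.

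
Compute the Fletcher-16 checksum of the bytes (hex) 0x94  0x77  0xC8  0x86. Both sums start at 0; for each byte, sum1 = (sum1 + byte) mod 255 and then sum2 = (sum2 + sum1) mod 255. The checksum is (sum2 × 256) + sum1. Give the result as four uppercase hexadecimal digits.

D05B

Running sums (mod 255):
  after byte 0 (0x94): sum1=148, sum2=148
  after byte 1 (0x77): sum1=12, sum2=160
  after byte 2 (0xC8): sum1=212, sum2=117
  after byte 3 (0x86): sum1=91, sum2=208
Checksum = sum2·256 + sum1 = 208·256 + 91 = 53339 = 0xD05B.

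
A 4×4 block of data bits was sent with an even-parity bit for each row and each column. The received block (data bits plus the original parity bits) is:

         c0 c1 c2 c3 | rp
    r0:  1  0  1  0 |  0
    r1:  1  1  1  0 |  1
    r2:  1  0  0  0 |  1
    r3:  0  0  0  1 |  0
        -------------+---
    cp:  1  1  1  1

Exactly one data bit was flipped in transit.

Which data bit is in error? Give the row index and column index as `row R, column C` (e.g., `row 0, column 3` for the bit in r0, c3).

Recompute each row's even parity and compare to rp:
  r0: data parity 0, sent rp 0 → ok
  r1: data parity 1, sent rp 1 → ok
  r2: data parity 1, sent rp 1 → ok
  r3: data parity 1, sent rp 0 → mismatch
Recompute each column's even parity and compare to cp:
  c0: data parity 1, sent cp 1 → ok
  c1: data parity 1, sent cp 1 → ok
  c2: data parity 0, sent cp 1 → mismatch
  c3: data parity 1, sent cp 1 → ok
Exactly one row (r3) and one column (c2) fail → the flipped bit is at their intersection.

row 3, column 2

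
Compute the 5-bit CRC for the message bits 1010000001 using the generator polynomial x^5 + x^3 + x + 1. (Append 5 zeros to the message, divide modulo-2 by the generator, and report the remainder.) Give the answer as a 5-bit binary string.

00100

Append 5 zeros: 101000000100000. Divide by 101011 (XOR where the leading bit is 1):
  pos 0: 101000 XOR 101011 = 000011
  pos 4: 110001 XOR 101011 = 011010
  pos 5: 110100 XOR 101011 = 011111
  pos 6: 111110 XOR 101011 = 010101
  pos 7: 101010 XOR 101011 = 000001
Remainder (last 5 bits) = 00100. This is the CRC / FCS.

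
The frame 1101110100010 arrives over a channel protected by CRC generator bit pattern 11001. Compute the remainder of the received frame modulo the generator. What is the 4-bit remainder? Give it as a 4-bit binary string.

Modulo-2 division of 1101110100010 by 11001:
  pos 0: 11011 XOR 11001 = 00010
  pos 3: 10101 XOR 11001 = 01100
  pos 4: 11000 XOR 11001 = 00001
  pos 8: 10010 XOR 11001 = 01011
Remainder = 1011 (nonzero — an error is detected).

1011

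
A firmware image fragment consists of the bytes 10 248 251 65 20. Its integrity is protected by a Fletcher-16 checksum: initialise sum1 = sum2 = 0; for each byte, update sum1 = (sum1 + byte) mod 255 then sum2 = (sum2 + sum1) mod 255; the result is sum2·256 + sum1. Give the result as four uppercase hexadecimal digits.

Running sums (mod 255):
  after byte 0 (10): sum1=10, sum2=10
  after byte 1 (248): sum1=3, sum2=13
  after byte 2 (251): sum1=254, sum2=12
  after byte 3 (65): sum1=64, sum2=76
  after byte 4 (20): sum1=84, sum2=160
Checksum = sum2·256 + sum1 = 160·256 + 84 = 41044 = 0xA054.

A054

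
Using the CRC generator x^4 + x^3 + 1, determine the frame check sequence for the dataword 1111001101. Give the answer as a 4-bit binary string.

0011

Append 4 zeros: 11110011010000. Divide by 11001 (XOR where the leading bit is 1):
  pos 0: 11110 XOR 11001 = 00111
  pos 2: 11101 XOR 11001 = 00100
  pos 4: 10010 XOR 11001 = 01011
  pos 5: 10111 XOR 11001 = 01110
  pos 6: 11100 XOR 11001 = 00101
  pos 8: 10100 XOR 11001 = 01101
  pos 9: 11010 XOR 11001 = 00011
Remainder (last 4 bits) = 0011. This is the CRC / FCS.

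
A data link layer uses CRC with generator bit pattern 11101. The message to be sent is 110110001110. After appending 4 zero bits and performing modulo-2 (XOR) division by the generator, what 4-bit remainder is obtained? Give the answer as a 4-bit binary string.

Append 4 zeros: 1101100011100000. Divide by 11101 (XOR where the leading bit is 1):
  pos 0: 11011 XOR 11101 = 00110
  pos 2: 11000 XOR 11101 = 00101
  pos 4: 10101 XOR 11101 = 01000
  pos 5: 10001 XOR 11101 = 01100
  pos 6: 11001 XOR 11101 = 00100
  pos 8: 10000 XOR 11101 = 01101
  pos 9: 11010 XOR 11101 = 00111
  pos 11: 11100 XOR 11101 = 00001
Remainder (last 4 bits) = 0001. This is the CRC / FCS.

0001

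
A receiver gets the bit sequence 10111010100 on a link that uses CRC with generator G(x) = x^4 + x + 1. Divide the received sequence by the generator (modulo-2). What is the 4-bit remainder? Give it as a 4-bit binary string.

0010

Modulo-2 division of 10111010100 by 10011:
  pos 0: 10111 XOR 10011 = 00100
  pos 2: 10001 XOR 10011 = 00010
  pos 5: 10010 XOR 10011 = 00001
Remainder = 0010 (nonzero — an error is detected).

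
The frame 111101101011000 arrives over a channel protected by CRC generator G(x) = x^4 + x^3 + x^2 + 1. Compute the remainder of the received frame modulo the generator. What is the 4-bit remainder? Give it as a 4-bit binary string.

1000

Modulo-2 division of 111101101011000 by 11101:
  pos 0: 11110 XOR 11101 = 00011
  pos 3: 11110 XOR 11101 = 00011
  pos 6: 11101 XOR 11101 = 00000
Remainder = 1000 (nonzero — an error is detected).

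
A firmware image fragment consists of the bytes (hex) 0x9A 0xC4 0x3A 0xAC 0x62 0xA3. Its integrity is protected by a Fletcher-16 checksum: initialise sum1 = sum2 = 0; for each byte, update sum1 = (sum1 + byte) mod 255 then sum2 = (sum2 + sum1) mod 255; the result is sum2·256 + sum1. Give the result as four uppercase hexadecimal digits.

Running sums (mod 255):
  after byte 0 (0x9A): sum1=154, sum2=154
  after byte 1 (0xC4): sum1=95, sum2=249
  after byte 2 (0x3A): sum1=153, sum2=147
  after byte 3 (0xAC): sum1=70, sum2=217
  after byte 4 (0x62): sum1=168, sum2=130
  after byte 5 (0xA3): sum1=76, sum2=206
Checksum = sum2·256 + sum1 = 206·256 + 76 = 52812 = 0xCE4C.

CE4C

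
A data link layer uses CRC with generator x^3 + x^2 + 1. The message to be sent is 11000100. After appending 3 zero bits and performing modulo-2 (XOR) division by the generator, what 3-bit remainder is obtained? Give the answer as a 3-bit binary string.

010

Append 3 zeros: 11000100000. Divide by 1101 (XOR where the leading bit is 1):
  pos 0: 1100 XOR 1101 = 0001
  pos 3: 1010 XOR 1101 = 0111
  pos 4: 1110 XOR 1101 = 0011
  pos 6: 1100 XOR 1101 = 0001
Remainder (last 3 bits) = 010. This is the CRC / FCS.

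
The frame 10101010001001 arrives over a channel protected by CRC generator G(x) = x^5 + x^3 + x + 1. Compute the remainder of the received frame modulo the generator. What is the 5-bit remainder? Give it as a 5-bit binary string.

Modulo-2 division of 10101010001001 by 101011:
  pos 0: 101010 XOR 101011 = 000001
  pos 5: 110001 XOR 101011 = 011010
  pos 6: 110100 XOR 101011 = 011111
  pos 7: 111110 XOR 101011 = 010101
  pos 8: 101011 XOR 101011 = 000000
Remainder = 00000 (zero — the frame passes the CRC check).

00000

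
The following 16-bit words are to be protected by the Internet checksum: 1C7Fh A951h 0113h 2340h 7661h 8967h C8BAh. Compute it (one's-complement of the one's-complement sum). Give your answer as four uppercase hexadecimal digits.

One's-complement addition (fold any carry out of bit 15 back into bit 0):
  0x1C7F + 0xA951 = 0x0C5D0
  0xC5D0 + 0x0113 = 0x0C6E3
  0xC6E3 + 0x2340 = 0x0EA23
  0xEA23 + 0x7661 = 0x16084 → wrap carry → 0x6085
  0x6085 + 0x8967 = 0x0E9EC
  0xE9EC + 0xC8BA = 0x1B2A6 → wrap carry → 0xB2A7
One's-complement sum = 0xB2A7.
Checksum = ~0xB2A7 & 0xFFFF = 0x4D58.

4D58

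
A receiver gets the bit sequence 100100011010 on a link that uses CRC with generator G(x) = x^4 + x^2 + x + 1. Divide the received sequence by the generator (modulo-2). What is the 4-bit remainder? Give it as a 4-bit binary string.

Modulo-2 division of 100100011010 by 10111:
  pos 0: 10010 XOR 10111 = 00101
  pos 2: 10100 XOR 10111 = 00011
  pos 5: 11110 XOR 10111 = 01001
  pos 6: 10011 XOR 10111 = 00100
Remainder = 1000 (nonzero — an error is detected).

1000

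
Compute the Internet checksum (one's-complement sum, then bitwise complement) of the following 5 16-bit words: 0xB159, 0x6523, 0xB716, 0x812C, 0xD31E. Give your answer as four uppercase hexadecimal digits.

DE20

One's-complement addition (fold any carry out of bit 15 back into bit 0):
  0xB159 + 0x6523 = 0x1167C → wrap carry → 0x167D
  0x167D + 0xB716 = 0x0CD93
  0xCD93 + 0x812C = 0x14EBF → wrap carry → 0x4EC0
  0x4EC0 + 0xD31E = 0x121DE → wrap carry → 0x21DF
One's-complement sum = 0x21DF.
Checksum = ~0x21DF & 0xFFFF = 0xDE20.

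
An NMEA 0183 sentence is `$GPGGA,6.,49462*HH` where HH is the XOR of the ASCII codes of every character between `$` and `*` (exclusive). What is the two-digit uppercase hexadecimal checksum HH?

XOR the ASCII codes of the payload characters:
  'G' = 0x47 → acc = 0x47
  'P' = 0x50 → acc = 0x17
  'G' = 0x47 → acc = 0x50
  'G' = 0x47 → acc = 0x17
  'A' = 0x41 → acc = 0x56
  ',' = 0x2C → acc = 0x7A
  '6' = 0x36 → acc = 0x4C
  '.' = 0x2E → acc = 0x62
  ',' = 0x2C → acc = 0x4E
  '4' = 0x34 → acc = 0x7A
  '9' = 0x39 → acc = 0x43
  '4' = 0x34 → acc = 0x77
  '6' = 0x36 → acc = 0x41
  '2' = 0x32 → acc = 0x73
Checksum = 0x73.

73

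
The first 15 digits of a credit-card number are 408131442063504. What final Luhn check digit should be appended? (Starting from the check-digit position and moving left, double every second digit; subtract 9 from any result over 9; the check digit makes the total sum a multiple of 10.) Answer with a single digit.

6

Partial digits right→left: 4 0 5 3 6 0 2 4 4 1 3 1 8 0 4
Double every second digit counting from the check-digit position (so the 1st, 3rd, 5th, ... of the partial from the right).
  doubled (with −9 where >9): 8 1 3 4 8 6 7 8 → sum 45
  kept as-is: 0 3 0 4 1 1 0 → sum 9
Total = 45 + 9 = 54.
Check digit = (10 − (54 mod 10)) mod 10 = 6.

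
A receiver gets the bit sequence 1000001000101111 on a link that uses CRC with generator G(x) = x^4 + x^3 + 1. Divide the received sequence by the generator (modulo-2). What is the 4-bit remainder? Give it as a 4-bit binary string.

0000

Modulo-2 division of 1000001000101111 by 11001:
  pos 0: 10000 XOR 11001 = 01001
  pos 1: 10010 XOR 11001 = 01011
  pos 2: 10111 XOR 11001 = 01110
  pos 3: 11100 XOR 11001 = 00101
  pos 5: 10100 XOR 11001 = 01101
  pos 6: 11011 XOR 11001 = 00010
  pos 9: 10011 XOR 11001 = 01010
  pos 10: 10101 XOR 11001 = 01100
  pos 11: 11001 XOR 11001 = 00000
Remainder = 0000 (zero — the frame passes the CRC check).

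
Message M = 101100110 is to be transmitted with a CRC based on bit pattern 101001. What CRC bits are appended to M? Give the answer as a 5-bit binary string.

10110

Append 5 zeros: 10110011000000. Divide by 101001 (XOR where the leading bit is 1):
  pos 0: 101100 XOR 101001 = 000101
  pos 3: 101110 XOR 101001 = 000111
  pos 6: 111000 XOR 101001 = 010001
  pos 7: 100010 XOR 101001 = 001011
Remainder (last 5 bits) = 10110. This is the CRC / FCS.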